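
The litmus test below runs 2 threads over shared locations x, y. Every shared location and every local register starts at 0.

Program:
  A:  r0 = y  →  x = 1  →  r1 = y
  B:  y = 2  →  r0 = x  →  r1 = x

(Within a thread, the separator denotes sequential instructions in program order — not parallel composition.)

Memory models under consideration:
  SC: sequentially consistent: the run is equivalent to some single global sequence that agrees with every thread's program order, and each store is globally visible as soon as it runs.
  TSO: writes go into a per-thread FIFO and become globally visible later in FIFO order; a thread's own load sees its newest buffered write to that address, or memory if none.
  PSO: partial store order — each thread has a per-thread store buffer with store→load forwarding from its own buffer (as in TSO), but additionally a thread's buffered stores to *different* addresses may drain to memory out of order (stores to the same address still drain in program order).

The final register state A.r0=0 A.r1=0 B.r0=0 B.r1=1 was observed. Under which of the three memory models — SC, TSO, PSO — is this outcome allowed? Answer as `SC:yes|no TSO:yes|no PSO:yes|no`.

outcome vector order: (A.r0,A.r1,B.r0,B.r1)
SC (7): 0/0/1/1; 0/2/0/0; 0/2/0/1; 0/2/1/1; 2/2/0/0; 2/2/0/1; 2/2/1/1
TSO (9): 0/0/0/0; 0/0/0/1; 0/0/1/1; 0/2/0/0; 0/2/0/1; 0/2/1/1; 2/2/0/0; 2/2/0/1; 2/2/1/1
PSO (9): 0/0/0/0; 0/0/0/1; 0/0/1/1; 0/2/0/0; 0/2/0/1; 0/2/1/1; 2/2/0/0; 2/2/0/1; 2/2/1/1
target 0/0/0/1 ∈ {TSO,PSO}

SC:no TSO:yes PSO:yes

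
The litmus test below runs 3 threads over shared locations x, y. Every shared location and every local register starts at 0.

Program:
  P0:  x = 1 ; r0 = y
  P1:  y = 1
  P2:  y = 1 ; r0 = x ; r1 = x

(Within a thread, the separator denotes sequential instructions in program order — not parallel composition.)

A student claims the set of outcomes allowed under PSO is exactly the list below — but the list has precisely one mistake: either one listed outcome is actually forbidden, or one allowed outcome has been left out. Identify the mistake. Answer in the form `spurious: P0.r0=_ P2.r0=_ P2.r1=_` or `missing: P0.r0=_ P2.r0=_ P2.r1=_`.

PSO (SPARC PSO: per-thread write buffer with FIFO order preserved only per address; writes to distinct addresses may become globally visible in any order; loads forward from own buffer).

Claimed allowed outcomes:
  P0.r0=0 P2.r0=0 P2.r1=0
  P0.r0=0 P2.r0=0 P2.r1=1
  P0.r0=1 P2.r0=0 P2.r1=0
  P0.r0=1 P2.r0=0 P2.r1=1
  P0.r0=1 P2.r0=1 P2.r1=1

missing: P0.r0=0 P2.r0=1 P2.r1=1

outcome vector order: (P0.r0,P2.r0,P2.r1)
PSO (6): <0 0 0>, <0 0 1>, <0 1 1>, <1 0 0>, <1 0 1>, <1 1 1>
PSO∖claimed = {<0 1 1>}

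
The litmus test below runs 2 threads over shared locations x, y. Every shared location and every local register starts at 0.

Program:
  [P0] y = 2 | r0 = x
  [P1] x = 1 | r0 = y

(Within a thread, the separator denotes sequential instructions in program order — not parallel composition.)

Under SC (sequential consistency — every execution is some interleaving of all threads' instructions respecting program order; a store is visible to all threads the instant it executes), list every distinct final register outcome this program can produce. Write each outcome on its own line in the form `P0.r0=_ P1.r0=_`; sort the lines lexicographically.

outcome vector order: (P0.r0,P1.r0)
|SC outcomes| = 3

P0.r0=0 P1.r0=2
P0.r0=1 P1.r0=0
P0.r0=1 P1.r0=2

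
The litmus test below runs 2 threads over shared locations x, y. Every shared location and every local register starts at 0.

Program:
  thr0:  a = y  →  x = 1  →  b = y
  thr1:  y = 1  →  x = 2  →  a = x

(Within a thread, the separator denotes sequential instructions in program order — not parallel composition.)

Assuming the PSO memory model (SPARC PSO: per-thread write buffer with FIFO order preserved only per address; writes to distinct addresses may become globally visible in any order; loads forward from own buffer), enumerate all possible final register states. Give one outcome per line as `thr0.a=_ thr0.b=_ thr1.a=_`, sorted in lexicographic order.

thr0.a=0 thr0.b=0 thr1.a=1
thr0.a=0 thr0.b=0 thr1.a=2
thr0.a=0 thr0.b=1 thr1.a=1
thr0.a=0 thr0.b=1 thr1.a=2
thr0.a=1 thr0.b=1 thr1.a=1
thr0.a=1 thr0.b=1 thr1.a=2

outcome vector order: (thr0.a,thr0.b,thr1.a)
|PSO outcomes| = 6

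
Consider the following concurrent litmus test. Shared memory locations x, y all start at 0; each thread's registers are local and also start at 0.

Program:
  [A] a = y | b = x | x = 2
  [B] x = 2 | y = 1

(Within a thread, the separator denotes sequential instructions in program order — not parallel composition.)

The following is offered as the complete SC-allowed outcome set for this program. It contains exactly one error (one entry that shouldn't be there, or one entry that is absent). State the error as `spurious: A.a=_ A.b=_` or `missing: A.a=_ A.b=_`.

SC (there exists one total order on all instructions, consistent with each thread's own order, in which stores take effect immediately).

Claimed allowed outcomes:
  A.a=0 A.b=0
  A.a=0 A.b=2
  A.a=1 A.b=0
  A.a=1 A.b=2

spurious: A.a=1 A.b=0

outcome vector order: (A.a,A.b)
SC: 3 outcomes — {00, 02, 12}
claimed∖SC = {10}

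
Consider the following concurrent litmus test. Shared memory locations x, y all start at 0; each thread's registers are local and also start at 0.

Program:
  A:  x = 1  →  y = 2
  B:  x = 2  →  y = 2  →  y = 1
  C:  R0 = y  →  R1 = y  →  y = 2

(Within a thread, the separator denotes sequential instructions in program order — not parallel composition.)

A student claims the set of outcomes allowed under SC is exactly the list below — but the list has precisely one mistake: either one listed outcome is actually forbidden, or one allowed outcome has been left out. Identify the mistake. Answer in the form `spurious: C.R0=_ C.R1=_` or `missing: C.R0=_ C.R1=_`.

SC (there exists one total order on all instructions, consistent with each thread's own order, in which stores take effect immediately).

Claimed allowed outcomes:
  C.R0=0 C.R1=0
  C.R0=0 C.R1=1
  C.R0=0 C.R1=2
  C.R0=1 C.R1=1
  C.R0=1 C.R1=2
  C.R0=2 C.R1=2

outcome vector order: (C.R0,C.R1)
SC (7): (0,0), (0,1), (0,2), (1,1), (1,2), (2,1), (2,2)
SC∖claimed = {(2,1)}

missing: C.R0=2 C.R1=1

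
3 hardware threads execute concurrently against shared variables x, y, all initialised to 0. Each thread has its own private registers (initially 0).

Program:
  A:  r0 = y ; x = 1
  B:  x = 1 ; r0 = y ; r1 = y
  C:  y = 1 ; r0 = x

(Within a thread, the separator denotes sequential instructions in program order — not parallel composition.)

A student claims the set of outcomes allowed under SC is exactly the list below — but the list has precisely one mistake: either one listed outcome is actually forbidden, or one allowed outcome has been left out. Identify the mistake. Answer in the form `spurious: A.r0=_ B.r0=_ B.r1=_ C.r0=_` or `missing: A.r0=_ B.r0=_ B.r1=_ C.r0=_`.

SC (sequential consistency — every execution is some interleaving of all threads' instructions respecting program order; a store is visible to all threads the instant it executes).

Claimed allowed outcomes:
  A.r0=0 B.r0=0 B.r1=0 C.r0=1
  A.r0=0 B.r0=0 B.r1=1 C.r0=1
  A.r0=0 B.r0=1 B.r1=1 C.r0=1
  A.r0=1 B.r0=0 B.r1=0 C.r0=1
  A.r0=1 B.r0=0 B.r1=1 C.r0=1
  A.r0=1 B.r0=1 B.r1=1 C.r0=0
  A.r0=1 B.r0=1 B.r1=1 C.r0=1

missing: A.r0=0 B.r0=1 B.r1=1 C.r0=0

outcome vector order: (A.r0,B.r0,B.r1,C.r0)
SC: 8 outcomes — {0/0/0/1 0/0/1/1 0/1/1/0 0/1/1/1 1/0/0/1 1/0/1/1 1/1/1/0 1/1/1/1}
SC∖claimed = {0/1/1/0}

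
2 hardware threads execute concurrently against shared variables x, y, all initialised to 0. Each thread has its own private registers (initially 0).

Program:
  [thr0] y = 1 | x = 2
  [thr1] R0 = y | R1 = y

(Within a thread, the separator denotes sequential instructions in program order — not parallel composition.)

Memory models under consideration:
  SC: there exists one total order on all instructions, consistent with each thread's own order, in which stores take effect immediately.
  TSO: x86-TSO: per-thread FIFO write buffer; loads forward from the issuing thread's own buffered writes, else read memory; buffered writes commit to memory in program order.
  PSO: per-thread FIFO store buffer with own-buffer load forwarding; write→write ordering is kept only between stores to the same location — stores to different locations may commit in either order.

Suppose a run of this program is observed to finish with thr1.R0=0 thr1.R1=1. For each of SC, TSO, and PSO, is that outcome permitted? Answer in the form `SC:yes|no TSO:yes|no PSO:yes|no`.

outcome vector order: (thr1.R0,thr1.R1)
SC (3): 0/0 0/1 1/1
TSO (3): 0/0 0/1 1/1
PSO (3): 0/0 0/1 1/1
target 0/1 ∈ {SC,TSO,PSO}

SC:yes TSO:yes PSO:yes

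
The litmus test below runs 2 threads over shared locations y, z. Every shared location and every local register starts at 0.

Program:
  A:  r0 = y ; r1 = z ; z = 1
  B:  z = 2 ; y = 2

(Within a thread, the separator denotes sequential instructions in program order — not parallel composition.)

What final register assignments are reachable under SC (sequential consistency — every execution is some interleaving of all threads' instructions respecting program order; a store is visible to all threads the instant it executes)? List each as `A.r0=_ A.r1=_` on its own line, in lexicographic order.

A.r0=0 A.r1=0
A.r0=0 A.r1=2
A.r0=2 A.r1=2

outcome vector order: (A.r0,A.r1)
|SC outcomes| = 3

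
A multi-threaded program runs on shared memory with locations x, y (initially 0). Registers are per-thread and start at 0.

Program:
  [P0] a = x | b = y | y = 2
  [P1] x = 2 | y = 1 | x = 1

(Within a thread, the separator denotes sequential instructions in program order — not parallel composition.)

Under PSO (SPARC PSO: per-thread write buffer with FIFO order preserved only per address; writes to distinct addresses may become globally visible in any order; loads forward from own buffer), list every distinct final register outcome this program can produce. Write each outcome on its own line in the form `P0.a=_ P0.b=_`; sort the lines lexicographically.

P0.a=0 P0.b=0
P0.a=0 P0.b=1
P0.a=1 P0.b=0
P0.a=1 P0.b=1
P0.a=2 P0.b=0
P0.a=2 P0.b=1

outcome vector order: (P0.a,P0.b)
|PSO outcomes| = 6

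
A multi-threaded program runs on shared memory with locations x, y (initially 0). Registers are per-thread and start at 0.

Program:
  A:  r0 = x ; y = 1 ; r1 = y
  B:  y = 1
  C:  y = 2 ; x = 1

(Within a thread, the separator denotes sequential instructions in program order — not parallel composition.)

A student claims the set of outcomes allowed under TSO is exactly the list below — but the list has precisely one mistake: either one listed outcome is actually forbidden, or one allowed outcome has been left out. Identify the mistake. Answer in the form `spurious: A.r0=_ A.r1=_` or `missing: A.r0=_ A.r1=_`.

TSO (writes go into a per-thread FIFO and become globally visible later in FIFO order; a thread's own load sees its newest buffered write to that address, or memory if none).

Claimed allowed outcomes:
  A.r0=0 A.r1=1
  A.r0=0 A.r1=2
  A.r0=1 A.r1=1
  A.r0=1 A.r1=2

spurious: A.r0=1 A.r1=2

outcome vector order: (A.r0,A.r1)
[TSO] allowed = {01 02 11}
claimed∖TSO = {12}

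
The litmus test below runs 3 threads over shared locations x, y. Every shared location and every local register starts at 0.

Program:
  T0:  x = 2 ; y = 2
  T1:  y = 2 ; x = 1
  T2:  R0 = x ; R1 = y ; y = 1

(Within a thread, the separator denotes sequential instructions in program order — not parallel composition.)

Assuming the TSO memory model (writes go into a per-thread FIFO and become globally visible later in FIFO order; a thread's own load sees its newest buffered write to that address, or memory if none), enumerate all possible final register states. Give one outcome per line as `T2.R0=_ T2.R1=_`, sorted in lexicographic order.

T2.R0=0 T2.R1=0
T2.R0=0 T2.R1=2
T2.R0=1 T2.R1=2
T2.R0=2 T2.R1=0
T2.R0=2 T2.R1=2

outcome vector order: (T2.R0,T2.R1)
|TSO outcomes| = 5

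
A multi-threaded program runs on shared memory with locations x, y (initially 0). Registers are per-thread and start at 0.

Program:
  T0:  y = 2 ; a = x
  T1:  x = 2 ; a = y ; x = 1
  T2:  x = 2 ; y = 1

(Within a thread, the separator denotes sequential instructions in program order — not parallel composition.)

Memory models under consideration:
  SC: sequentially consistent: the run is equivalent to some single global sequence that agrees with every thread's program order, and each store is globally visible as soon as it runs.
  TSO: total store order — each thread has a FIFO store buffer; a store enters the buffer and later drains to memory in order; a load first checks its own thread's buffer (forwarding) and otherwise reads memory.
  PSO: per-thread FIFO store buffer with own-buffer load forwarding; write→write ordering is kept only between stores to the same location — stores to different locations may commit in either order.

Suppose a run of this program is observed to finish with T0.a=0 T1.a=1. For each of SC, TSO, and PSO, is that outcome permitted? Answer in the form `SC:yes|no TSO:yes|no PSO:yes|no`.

SC:yes TSO:yes PSO:yes

outcome vector order: (T0.a,T1.a)
[SC] allowed = {<0 1>; <0 2>; <1 0>; <1 1>; <1 2>; <2 0>; <2 1>; <2 2>}
[TSO] allowed = {<0 0>; <0 1>; <0 2>; <1 0>; <1 1>; <1 2>; <2 0>; <2 1>; <2 2>}
[PSO] allowed = {<0 0>; <0 1>; <0 2>; <1 0>; <1 1>; <1 2>; <2 0>; <2 1>; <2 2>}
target <0 1> ∈ {SC,TSO,PSO}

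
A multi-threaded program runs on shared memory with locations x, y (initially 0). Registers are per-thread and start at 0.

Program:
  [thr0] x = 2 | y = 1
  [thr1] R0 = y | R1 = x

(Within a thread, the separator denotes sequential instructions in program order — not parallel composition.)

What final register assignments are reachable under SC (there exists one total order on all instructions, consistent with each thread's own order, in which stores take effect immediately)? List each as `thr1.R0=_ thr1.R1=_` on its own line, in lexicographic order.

outcome vector order: (thr1.R0,thr1.R1)
|SC outcomes| = 3

thr1.R0=0 thr1.R1=0
thr1.R0=0 thr1.R1=2
thr1.R0=1 thr1.R1=2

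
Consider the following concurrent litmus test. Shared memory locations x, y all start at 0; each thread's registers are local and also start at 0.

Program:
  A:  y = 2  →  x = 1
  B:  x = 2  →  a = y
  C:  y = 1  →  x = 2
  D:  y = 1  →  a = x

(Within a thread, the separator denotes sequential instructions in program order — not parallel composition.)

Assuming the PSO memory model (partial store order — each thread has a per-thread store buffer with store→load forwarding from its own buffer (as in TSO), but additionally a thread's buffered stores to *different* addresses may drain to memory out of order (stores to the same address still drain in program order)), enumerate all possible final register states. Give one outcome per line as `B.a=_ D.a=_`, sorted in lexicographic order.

outcome vector order: (B.a,D.a)
|PSO outcomes| = 9

B.a=0 D.a=0
B.a=0 D.a=1
B.a=0 D.a=2
B.a=1 D.a=0
B.a=1 D.a=1
B.a=1 D.a=2
B.a=2 D.a=0
B.a=2 D.a=1
B.a=2 D.a=2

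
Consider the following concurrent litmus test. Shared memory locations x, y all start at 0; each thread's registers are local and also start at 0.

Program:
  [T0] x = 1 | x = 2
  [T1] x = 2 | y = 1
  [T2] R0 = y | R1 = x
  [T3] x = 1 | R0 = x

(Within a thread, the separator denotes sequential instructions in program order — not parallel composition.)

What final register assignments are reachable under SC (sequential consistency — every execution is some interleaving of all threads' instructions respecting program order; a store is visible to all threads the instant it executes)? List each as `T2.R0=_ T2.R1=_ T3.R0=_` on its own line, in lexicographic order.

outcome vector order: (T2.R0,T2.R1,T3.R0)
|SC outcomes| = 10

T2.R0=0 T2.R1=0 T3.R0=1
T2.R0=0 T2.R1=0 T3.R0=2
T2.R0=0 T2.R1=1 T3.R0=1
T2.R0=0 T2.R1=1 T3.R0=2
T2.R0=0 T2.R1=2 T3.R0=1
T2.R0=0 T2.R1=2 T3.R0=2
T2.R0=1 T2.R1=1 T3.R0=1
T2.R0=1 T2.R1=1 T3.R0=2
T2.R0=1 T2.R1=2 T3.R0=1
T2.R0=1 T2.R1=2 T3.R0=2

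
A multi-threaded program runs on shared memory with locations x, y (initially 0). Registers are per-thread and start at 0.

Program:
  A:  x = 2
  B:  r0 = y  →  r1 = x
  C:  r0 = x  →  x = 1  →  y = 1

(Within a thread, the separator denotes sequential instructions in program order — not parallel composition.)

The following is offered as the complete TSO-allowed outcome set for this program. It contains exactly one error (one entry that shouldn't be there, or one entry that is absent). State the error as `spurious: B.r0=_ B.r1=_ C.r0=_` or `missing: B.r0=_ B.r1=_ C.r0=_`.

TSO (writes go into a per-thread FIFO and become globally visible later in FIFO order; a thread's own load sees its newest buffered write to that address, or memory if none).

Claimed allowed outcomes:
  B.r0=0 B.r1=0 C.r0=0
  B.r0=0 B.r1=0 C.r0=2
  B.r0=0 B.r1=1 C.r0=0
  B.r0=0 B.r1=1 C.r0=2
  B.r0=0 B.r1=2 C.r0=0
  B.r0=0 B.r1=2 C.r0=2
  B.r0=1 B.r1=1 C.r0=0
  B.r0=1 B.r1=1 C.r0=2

missing: B.r0=1 B.r1=2 C.r0=0

outcome vector order: (B.r0,B.r1,C.r0)
TSO: 9 outcomes — {000, 002, 010, 012, 020, 022, 110, 112, 120}
TSO∖claimed = {120}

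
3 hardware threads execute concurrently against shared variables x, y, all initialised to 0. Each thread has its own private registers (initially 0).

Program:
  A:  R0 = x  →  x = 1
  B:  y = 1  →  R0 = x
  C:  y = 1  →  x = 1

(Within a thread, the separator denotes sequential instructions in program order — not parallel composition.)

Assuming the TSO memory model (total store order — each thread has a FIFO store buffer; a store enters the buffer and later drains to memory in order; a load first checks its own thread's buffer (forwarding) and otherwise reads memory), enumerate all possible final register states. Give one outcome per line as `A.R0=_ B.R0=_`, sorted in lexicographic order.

A.R0=0 B.R0=0
A.R0=0 B.R0=1
A.R0=1 B.R0=0
A.R0=1 B.R0=1

outcome vector order: (A.R0,B.R0)
|TSO outcomes| = 4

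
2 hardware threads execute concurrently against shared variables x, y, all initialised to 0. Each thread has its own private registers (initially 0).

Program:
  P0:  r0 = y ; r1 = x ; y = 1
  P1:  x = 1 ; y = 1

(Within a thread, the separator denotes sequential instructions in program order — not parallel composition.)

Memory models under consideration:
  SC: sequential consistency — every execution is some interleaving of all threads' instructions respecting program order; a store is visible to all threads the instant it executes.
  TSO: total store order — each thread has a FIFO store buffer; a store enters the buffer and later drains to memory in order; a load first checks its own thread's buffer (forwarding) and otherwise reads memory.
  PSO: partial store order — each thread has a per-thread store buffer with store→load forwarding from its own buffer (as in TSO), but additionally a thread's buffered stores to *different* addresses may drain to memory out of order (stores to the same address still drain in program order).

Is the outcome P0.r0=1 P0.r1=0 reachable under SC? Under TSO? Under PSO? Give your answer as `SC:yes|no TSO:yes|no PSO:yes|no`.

outcome vector order: (P0.r0,P0.r1)
SC (3): <0 0>; <0 1>; <1 1>
TSO (3): <0 0>; <0 1>; <1 1>
PSO (4): <0 0>; <0 1>; <1 0>; <1 1>
target <1 0> ∈ {PSO}

SC:no TSO:no PSO:yes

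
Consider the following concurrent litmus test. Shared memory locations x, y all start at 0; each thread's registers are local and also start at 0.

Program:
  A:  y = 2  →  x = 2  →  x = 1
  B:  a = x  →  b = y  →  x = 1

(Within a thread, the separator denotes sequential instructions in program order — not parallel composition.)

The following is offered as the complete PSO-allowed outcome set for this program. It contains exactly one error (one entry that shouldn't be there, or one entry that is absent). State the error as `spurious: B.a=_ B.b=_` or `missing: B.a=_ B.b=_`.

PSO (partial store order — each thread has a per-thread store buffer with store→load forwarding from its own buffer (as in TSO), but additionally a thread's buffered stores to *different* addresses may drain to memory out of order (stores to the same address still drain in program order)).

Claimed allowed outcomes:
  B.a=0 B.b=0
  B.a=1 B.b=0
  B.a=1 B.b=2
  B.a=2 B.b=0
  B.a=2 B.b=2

missing: B.a=0 B.b=2

outcome vector order: (B.a,B.b)
under PSO → 0/0; 0/2; 1/0; 1/2; 2/0; 2/2
PSO∖claimed = {0/2}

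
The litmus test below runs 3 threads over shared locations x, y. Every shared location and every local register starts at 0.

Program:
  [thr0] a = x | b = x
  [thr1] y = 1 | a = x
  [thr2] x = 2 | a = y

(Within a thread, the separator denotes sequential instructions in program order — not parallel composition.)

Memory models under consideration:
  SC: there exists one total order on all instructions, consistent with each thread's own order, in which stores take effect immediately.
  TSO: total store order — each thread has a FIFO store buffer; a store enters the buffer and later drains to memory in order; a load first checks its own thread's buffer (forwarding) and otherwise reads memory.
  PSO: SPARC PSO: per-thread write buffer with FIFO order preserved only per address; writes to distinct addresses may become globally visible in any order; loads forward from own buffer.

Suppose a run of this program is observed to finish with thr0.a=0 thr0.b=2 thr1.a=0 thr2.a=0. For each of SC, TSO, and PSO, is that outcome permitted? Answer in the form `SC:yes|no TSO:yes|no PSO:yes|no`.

outcome vector order: (thr0.a,thr0.b,thr1.a,thr2.a)
SC: 9 outcomes — {0/0/0/1, 0/0/2/0, 0/0/2/1, 0/2/0/1, 0/2/2/0, 0/2/2/1, 2/2/0/1, 2/2/2/0, 2/2/2/1}
TSO: 12 outcomes — {0/0/0/0, 0/0/0/1, 0/0/2/0, 0/0/2/1, 0/2/0/0, 0/2/0/1, 0/2/2/0, 0/2/2/1, 2/2/0/0, 2/2/0/1, 2/2/2/0, 2/2/2/1}
PSO: 12 outcomes — {0/0/0/0, 0/0/0/1, 0/0/2/0, 0/0/2/1, 0/2/0/0, 0/2/0/1, 0/2/2/0, 0/2/2/1, 2/2/0/0, 2/2/0/1, 2/2/2/0, 2/2/2/1}
target 0/2/0/0 ∈ {TSO,PSO}

SC:no TSO:yes PSO:yes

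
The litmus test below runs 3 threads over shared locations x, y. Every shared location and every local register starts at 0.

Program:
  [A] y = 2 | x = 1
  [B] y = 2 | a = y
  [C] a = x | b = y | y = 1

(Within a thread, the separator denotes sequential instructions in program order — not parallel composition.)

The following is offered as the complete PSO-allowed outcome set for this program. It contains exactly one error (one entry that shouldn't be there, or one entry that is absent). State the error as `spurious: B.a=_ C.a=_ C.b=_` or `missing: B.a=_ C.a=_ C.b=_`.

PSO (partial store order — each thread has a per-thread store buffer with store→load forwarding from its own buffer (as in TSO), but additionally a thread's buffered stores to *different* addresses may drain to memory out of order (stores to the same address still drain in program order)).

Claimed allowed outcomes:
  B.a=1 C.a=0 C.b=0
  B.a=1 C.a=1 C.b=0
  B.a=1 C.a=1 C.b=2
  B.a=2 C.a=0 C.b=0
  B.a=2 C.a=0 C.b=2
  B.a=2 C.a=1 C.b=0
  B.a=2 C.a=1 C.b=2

missing: B.a=1 C.a=0 C.b=2

outcome vector order: (B.a,C.a,C.b)
[PSO] allowed = {100 102 110 112 200 202 210 212}
PSO∖claimed = {102}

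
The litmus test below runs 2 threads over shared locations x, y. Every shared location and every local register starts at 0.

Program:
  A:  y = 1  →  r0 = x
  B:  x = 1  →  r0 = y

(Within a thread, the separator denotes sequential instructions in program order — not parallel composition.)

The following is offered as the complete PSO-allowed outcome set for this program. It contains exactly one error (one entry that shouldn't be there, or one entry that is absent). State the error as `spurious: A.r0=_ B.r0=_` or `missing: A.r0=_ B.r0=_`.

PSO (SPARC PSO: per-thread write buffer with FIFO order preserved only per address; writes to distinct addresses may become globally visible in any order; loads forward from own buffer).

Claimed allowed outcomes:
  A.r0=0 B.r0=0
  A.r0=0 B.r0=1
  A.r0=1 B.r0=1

missing: A.r0=1 B.r0=0

outcome vector order: (A.r0,B.r0)
under PSO → <0 0>; <0 1>; <1 0>; <1 1>
PSO∖claimed = {<1 0>}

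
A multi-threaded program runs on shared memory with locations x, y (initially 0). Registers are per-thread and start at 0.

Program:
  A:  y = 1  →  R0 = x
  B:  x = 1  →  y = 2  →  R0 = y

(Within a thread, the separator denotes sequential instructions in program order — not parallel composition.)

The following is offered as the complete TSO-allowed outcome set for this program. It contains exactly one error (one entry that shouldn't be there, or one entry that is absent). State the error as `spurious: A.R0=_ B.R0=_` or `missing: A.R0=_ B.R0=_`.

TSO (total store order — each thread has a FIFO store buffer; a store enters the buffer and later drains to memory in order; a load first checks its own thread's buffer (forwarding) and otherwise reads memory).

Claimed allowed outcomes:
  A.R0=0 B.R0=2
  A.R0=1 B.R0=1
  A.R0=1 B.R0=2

missing: A.R0=0 B.R0=1

outcome vector order: (A.R0,B.R0)
TSO: 4 outcomes — {(0,1), (0,2), (1,1), (1,2)}
TSO∖claimed = {(0,1)}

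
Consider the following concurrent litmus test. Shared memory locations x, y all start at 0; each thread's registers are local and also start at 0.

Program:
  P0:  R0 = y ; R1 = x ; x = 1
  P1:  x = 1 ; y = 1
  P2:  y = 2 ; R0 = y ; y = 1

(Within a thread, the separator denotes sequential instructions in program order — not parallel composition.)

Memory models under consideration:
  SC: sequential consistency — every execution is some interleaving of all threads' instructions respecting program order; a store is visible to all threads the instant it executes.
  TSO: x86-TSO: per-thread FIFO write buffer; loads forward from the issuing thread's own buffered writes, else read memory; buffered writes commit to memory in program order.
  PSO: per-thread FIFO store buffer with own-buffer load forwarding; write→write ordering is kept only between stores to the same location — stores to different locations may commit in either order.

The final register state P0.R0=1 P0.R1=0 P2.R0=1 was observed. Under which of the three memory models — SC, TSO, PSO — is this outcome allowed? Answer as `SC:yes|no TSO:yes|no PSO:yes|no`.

outcome vector order: (P0.R0,P0.R1,P2.R0)
SC (11): 001; 002; 011; 012; 102; 111; 112; 201; 202; 211; 212
TSO (11): 001; 002; 011; 012; 102; 111; 112; 201; 202; 211; 212
PSO (12): 001; 002; 011; 012; 101; 102; 111; 112; 201; 202; 211; 212
target 101 ∈ {PSO}

SC:no TSO:no PSO:yes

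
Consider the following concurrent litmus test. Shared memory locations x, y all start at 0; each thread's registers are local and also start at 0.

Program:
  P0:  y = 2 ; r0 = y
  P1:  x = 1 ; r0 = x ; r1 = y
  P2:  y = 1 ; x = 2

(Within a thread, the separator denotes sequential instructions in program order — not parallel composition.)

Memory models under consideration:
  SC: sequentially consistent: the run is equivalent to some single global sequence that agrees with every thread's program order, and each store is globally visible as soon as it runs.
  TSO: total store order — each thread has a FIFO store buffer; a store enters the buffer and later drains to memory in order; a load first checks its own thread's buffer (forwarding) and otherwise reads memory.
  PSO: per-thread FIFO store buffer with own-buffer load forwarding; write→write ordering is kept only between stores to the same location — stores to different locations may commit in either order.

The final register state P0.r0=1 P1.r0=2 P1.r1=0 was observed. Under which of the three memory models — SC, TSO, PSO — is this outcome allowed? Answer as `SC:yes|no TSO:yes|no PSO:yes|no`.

outcome vector order: (P0.r0,P1.r0,P1.r1)
SC (9): <1 1 0>, <1 1 1>, <1 1 2>, <1 2 1>, <2 1 0>, <2 1 1>, <2 1 2>, <2 2 1>, <2 2 2>
TSO (9): <1 1 0>, <1 1 1>, <1 1 2>, <1 2 1>, <2 1 0>, <2 1 1>, <2 1 2>, <2 2 1>, <2 2 2>
PSO (12): <1 1 0>, <1 1 1>, <1 1 2>, <1 2 0>, <1 2 1>, <1 2 2>, <2 1 0>, <2 1 1>, <2 1 2>, <2 2 0>, <2 2 1>, <2 2 2>
target <1 2 0> ∈ {PSO}

SC:no TSO:no PSO:yes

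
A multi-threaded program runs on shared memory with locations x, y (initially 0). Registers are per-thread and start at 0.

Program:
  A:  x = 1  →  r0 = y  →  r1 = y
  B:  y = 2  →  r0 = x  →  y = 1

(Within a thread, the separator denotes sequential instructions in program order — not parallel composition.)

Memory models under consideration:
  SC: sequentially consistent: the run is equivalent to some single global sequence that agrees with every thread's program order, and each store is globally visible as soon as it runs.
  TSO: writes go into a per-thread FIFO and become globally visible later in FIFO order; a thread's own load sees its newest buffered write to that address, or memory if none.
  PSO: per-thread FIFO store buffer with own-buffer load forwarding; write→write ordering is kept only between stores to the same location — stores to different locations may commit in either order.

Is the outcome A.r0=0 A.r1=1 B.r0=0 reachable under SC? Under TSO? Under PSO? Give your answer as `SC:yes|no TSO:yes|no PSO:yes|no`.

SC:no TSO:yes PSO:yes

outcome vector order: (A.r0,A.r1,B.r0)
SC: 9 outcomes — {(0,0,1), (0,1,1), (0,2,1), (1,1,0), (1,1,1), (2,1,0), (2,1,1), (2,2,0), (2,2,1)}
TSO: 12 outcomes — {(0,0,0), (0,0,1), (0,1,0), (0,1,1), (0,2,0), (0,2,1), (1,1,0), (1,1,1), (2,1,0), (2,1,1), (2,2,0), (2,2,1)}
PSO: 12 outcomes — {(0,0,0), (0,0,1), (0,1,0), (0,1,1), (0,2,0), (0,2,1), (1,1,0), (1,1,1), (2,1,0), (2,1,1), (2,2,0), (2,2,1)}
target (0,1,0) ∈ {TSO,PSO}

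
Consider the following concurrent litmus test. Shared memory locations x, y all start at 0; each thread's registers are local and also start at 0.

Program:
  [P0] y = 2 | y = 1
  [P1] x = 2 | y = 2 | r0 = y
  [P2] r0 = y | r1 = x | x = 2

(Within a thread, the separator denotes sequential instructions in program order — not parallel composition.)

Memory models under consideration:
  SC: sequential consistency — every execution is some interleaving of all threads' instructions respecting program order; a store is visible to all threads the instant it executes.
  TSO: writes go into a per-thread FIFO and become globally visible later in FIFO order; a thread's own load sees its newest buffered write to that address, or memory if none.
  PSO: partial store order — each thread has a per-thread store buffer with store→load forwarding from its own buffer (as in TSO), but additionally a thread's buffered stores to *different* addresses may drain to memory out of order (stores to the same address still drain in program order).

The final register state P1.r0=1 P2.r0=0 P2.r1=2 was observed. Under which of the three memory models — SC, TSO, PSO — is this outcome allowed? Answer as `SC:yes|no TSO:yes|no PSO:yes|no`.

outcome vector order: (P1.r0,P2.r0,P2.r1)
SC: 11 outcomes — {100; 102; 112; 120; 122; 200; 202; 210; 212; 220; 222}
TSO: 11 outcomes — {100; 102; 112; 120; 122; 200; 202; 210; 212; 220; 222}
PSO: 12 outcomes — {100; 102; 110; 112; 120; 122; 200; 202; 210; 212; 220; 222}
target 102 ∈ {SC,TSO,PSO}

SC:yes TSO:yes PSO:yes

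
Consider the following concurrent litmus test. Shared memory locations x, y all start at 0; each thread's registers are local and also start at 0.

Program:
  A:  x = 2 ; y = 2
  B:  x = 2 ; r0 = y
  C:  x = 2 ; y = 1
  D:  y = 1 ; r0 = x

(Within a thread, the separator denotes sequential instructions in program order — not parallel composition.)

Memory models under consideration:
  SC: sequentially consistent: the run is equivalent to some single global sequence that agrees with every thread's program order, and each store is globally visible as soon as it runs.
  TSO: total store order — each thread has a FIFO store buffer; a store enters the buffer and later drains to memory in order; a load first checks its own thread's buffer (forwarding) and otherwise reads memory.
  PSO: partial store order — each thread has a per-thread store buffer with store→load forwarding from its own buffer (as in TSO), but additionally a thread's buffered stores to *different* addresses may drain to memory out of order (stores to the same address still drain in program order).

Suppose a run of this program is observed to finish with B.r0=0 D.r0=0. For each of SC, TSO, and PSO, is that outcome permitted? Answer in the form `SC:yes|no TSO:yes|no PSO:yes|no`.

SC:no TSO:yes PSO:yes

outcome vector order: (B.r0,D.r0)
SC: 5 outcomes — {02; 10; 12; 20; 22}
TSO: 6 outcomes — {00; 02; 10; 12; 20; 22}
PSO: 6 outcomes — {00; 02; 10; 12; 20; 22}
target 00 ∈ {TSO,PSO}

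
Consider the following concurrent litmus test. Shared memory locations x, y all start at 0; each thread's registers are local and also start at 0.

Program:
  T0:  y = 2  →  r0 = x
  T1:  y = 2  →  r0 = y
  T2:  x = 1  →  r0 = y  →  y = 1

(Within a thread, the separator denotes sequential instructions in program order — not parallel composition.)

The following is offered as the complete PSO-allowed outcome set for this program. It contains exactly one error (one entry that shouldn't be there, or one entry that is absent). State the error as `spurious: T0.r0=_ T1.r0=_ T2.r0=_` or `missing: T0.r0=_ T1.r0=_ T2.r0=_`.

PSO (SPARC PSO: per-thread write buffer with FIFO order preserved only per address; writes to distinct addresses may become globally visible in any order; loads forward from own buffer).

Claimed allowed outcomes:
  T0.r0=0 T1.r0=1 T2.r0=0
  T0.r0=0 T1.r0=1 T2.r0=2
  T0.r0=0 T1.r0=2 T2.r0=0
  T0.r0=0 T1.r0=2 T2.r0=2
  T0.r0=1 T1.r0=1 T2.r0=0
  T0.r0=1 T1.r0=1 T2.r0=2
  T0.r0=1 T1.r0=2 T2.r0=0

missing: T0.r0=1 T1.r0=2 T2.r0=2

outcome vector order: (T0.r0,T1.r0,T2.r0)
[PSO] allowed = {(0,1,0) (0,1,2) (0,2,0) (0,2,2) (1,1,0) (1,1,2) (1,2,0) (1,2,2)}
PSO∖claimed = {(1,2,2)}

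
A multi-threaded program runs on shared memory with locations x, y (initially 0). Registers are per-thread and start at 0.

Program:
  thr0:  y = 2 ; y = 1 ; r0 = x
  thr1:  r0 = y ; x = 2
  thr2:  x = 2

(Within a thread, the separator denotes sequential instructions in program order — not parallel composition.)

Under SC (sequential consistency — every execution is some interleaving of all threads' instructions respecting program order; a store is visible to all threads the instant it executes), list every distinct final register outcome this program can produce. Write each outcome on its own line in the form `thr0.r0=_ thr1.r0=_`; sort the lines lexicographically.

thr0.r0=0 thr1.r0=0
thr0.r0=0 thr1.r0=1
thr0.r0=0 thr1.r0=2
thr0.r0=2 thr1.r0=0
thr0.r0=2 thr1.r0=1
thr0.r0=2 thr1.r0=2

outcome vector order: (thr0.r0,thr1.r0)
|SC outcomes| = 6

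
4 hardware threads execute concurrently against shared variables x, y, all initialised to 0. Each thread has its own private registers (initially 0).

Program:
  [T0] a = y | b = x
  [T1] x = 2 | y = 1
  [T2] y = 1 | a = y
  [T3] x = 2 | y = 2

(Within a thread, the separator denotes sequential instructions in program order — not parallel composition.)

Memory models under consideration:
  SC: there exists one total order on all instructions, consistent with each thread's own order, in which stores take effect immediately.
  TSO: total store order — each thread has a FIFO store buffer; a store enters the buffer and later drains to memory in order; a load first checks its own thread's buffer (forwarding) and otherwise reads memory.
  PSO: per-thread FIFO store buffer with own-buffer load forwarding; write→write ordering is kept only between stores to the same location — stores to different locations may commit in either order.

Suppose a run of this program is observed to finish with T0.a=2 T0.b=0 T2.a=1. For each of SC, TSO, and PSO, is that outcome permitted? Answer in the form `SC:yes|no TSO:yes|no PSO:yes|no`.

SC:no TSO:no PSO:yes

outcome vector order: (T0.a,T0.b,T2.a)
SC (10): 001, 002, 021, 022, 101, 102, 121, 122, 221, 222
TSO (10): 001, 002, 021, 022, 101, 102, 121, 122, 221, 222
PSO (12): 001, 002, 021, 022, 101, 102, 121, 122, 201, 202, 221, 222
target 201 ∈ {PSO}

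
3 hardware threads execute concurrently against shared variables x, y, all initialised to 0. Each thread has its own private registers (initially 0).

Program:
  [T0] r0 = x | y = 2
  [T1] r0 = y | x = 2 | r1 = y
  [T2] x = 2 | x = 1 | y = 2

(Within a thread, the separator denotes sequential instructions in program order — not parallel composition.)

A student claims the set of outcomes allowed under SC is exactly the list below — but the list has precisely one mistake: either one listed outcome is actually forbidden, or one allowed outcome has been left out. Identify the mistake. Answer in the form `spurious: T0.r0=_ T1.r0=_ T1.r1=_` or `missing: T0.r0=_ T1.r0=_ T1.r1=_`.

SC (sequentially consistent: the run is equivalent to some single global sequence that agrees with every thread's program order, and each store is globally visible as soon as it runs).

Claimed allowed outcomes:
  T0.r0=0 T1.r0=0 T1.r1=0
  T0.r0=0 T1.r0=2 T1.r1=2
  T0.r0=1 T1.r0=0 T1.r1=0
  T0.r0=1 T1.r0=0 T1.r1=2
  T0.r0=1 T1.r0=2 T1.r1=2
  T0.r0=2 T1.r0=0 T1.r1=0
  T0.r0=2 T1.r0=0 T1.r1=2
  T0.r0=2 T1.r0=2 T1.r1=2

missing: T0.r0=0 T1.r0=0 T1.r1=2

outcome vector order: (T0.r0,T1.r0,T1.r1)
[SC] allowed = {0/0/0, 0/0/2, 0/2/2, 1/0/0, 1/0/2, 1/2/2, 2/0/0, 2/0/2, 2/2/2}
SC∖claimed = {0/0/2}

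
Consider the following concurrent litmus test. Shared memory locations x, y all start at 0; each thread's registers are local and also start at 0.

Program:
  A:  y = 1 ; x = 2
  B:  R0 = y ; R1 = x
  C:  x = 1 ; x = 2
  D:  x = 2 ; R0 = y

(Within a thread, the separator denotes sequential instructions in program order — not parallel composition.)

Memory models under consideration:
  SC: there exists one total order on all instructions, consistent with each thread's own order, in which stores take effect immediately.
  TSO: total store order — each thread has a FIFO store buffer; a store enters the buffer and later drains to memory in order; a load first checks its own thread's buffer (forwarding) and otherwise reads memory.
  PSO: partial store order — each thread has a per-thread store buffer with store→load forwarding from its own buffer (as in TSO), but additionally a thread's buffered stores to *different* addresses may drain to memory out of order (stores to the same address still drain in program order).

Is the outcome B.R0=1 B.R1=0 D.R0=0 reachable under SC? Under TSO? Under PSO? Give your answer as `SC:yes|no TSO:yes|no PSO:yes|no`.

SC:no TSO:yes PSO:yes

outcome vector order: (B.R0,B.R1,D.R0)
SC: 11 outcomes — {(0,0,0), (0,0,1), (0,1,0), (0,1,1), (0,2,0), (0,2,1), (1,0,1), (1,1,0), (1,1,1), (1,2,0), (1,2,1)}
TSO: 12 outcomes — {(0,0,0), (0,0,1), (0,1,0), (0,1,1), (0,2,0), (0,2,1), (1,0,0), (1,0,1), (1,1,0), (1,1,1), (1,2,0), (1,2,1)}
PSO: 12 outcomes — {(0,0,0), (0,0,1), (0,1,0), (0,1,1), (0,2,0), (0,2,1), (1,0,0), (1,0,1), (1,1,0), (1,1,1), (1,2,0), (1,2,1)}
target (1,0,0) ∈ {TSO,PSO}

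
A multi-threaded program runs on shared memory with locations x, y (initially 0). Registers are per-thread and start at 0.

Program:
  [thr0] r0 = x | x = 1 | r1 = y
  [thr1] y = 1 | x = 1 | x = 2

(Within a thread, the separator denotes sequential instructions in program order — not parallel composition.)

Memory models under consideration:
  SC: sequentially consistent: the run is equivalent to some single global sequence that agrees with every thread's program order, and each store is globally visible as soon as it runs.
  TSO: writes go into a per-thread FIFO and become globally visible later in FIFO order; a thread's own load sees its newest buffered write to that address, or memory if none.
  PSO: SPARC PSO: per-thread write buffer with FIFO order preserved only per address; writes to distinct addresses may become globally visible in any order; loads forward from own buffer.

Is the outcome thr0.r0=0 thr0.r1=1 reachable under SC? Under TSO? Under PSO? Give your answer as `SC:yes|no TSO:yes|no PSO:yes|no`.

SC:yes TSO:yes PSO:yes

outcome vector order: (thr0.r0,thr0.r1)
SC: 4 outcomes — {0/0; 0/1; 1/1; 2/1}
TSO: 4 outcomes — {0/0; 0/1; 1/1; 2/1}
PSO: 6 outcomes — {0/0; 0/1; 1/0; 1/1; 2/0; 2/1}
target 0/1 ∈ {SC,TSO,PSO}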